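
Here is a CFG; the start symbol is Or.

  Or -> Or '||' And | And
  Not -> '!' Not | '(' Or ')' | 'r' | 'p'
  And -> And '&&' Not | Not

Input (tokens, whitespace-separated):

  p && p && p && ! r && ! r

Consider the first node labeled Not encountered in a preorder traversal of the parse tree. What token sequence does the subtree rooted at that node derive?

p

[Or [And [And [And [And [And [Not p]] && [Not p]] && [Not p]] && [Not ! [Not r]]] && [Not ! [Not r]]]]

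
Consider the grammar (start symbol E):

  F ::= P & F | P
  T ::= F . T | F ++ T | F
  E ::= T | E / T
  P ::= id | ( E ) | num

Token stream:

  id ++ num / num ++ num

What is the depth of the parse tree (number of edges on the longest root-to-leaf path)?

6

[E [E [T [F [P id]] ++ [T [F [P num]]]]] / [T [F [P num]] ++ [T [F [P num]]]]]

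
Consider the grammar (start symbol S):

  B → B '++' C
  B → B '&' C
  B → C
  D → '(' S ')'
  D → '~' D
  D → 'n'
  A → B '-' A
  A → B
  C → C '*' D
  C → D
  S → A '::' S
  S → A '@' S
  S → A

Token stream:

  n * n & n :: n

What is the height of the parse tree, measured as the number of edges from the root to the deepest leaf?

[S [A [B [B [C [C [D n]] * [D n]]] & [C [D n]]]] :: [S [A [B [C [D n]]]]]]

7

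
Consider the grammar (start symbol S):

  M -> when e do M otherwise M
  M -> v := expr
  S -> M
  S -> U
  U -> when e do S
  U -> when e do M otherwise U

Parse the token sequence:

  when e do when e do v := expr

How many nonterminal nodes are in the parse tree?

6

[S [U when e do [S [U when e do [S [M v := expr]]]]]]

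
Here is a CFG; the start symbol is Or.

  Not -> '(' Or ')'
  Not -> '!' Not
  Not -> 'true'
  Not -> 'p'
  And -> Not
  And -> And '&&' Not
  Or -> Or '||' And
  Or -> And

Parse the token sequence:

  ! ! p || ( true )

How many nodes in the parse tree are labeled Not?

[Or [Or [And [Not ! [Not ! [Not p]]]]] || [And [Not ( [Or [And [Not true]]] )]]]

5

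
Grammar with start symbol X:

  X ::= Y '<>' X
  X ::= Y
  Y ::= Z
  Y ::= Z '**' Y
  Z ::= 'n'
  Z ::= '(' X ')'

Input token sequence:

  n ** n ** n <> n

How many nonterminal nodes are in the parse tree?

[X [Y [Z n] ** [Y [Z n] ** [Y [Z n]]]] <> [X [Y [Z n]]]]

10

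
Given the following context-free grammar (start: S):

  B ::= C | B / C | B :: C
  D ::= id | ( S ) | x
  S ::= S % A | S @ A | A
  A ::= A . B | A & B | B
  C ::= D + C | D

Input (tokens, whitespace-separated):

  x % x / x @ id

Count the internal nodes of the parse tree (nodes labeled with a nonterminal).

[S [S [S [A [B [C [D x]]]]] % [A [B [B [C [D x]]] / [C [D x]]]]] @ [A [B [C [D id]]]]]

18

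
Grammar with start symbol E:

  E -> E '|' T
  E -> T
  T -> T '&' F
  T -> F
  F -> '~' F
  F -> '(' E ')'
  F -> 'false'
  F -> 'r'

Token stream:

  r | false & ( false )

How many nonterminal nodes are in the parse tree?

11

[E [E [T [F r]]] | [T [T [F false]] & [F ( [E [T [F false]]] )]]]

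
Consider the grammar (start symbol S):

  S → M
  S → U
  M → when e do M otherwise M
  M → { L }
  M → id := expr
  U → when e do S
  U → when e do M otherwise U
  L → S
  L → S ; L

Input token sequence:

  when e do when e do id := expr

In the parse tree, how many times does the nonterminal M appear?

1

[S [U when e do [S [U when e do [S [M id := expr]]]]]]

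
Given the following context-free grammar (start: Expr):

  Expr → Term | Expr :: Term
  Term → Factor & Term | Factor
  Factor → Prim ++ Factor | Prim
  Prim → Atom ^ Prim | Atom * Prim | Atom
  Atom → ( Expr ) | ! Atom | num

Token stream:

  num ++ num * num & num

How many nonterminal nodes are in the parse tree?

14

[Expr [Term [Factor [Prim [Atom num]] ++ [Factor [Prim [Atom num] * [Prim [Atom num]]]]] & [Term [Factor [Prim [Atom num]]]]]]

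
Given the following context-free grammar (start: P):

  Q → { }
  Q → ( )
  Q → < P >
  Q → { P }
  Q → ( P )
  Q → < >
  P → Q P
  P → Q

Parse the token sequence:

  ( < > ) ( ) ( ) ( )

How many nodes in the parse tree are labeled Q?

5

[P [Q ( [P [Q < >]] )] [P [Q ( )] [P [Q ( )] [P [Q ( )]]]]]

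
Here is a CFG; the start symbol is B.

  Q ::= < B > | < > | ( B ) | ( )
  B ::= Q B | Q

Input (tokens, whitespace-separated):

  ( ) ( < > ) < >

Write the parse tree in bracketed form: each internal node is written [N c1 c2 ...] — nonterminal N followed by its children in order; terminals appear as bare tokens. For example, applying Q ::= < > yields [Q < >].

B
Q B
( ) B
( ) Q B
( ) ( B ) B
( ) ( Q ) B
( ) ( < > ) B
( ) ( < > ) Q
( ) ( < > ) < >

[B [Q ( )] [B [Q ( [B [Q < >]] )] [B [Q < >]]]]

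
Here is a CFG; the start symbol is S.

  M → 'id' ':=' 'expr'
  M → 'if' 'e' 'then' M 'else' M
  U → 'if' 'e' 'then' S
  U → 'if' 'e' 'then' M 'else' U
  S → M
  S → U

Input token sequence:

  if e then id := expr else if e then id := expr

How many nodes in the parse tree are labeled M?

2

[S [U if e then [M id := expr] else [U if e then [S [M id := expr]]]]]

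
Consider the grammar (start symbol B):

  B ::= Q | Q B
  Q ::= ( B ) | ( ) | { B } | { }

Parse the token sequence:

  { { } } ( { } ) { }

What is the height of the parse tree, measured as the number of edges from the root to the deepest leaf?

[B [Q { [B [Q { }]] }] [B [Q ( [B [Q { }]] )] [B [Q { }]]]]

5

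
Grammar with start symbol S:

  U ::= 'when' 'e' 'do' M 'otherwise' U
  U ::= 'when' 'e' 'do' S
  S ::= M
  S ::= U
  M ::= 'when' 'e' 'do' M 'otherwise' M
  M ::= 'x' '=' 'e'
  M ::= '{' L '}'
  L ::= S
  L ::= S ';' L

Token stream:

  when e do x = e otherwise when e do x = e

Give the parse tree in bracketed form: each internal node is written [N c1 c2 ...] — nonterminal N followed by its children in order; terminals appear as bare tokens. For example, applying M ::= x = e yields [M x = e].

[S [U when e do [M x = e] otherwise [U when e do [S [M x = e]]]]]

S
U
when e do M otherwise U
when e do x = e otherwise U
when e do x = e otherwise when e do S
when e do x = e otherwise when e do M
when e do x = e otherwise when e do x = e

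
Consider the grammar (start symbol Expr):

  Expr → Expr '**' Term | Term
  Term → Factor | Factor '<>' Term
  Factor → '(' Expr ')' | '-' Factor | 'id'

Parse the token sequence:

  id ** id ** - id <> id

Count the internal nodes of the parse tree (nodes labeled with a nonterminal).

[Expr [Expr [Expr [Term [Factor id]]] ** [Term [Factor id]]] ** [Term [Factor - [Factor id]] <> [Term [Factor id]]]]

12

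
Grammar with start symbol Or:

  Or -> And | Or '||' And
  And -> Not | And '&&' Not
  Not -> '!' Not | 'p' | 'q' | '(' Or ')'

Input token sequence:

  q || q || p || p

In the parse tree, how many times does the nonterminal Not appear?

[Or [Or [Or [Or [And [Not q]]] || [And [Not q]]] || [And [Not p]]] || [And [Not p]]]

4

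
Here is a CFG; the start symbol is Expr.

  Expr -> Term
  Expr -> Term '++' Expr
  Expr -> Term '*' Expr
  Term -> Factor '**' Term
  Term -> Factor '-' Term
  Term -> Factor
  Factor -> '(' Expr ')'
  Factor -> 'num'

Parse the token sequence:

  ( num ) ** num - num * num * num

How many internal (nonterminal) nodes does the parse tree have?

16

[Expr [Term [Factor ( [Expr [Term [Factor num]]] )] ** [Term [Factor num] - [Term [Factor num]]]] * [Expr [Term [Factor num]] * [Expr [Term [Factor num]]]]]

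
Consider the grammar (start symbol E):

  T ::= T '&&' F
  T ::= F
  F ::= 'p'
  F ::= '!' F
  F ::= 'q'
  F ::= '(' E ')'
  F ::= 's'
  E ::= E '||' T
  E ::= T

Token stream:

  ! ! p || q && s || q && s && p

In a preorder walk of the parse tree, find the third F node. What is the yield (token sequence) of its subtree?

p

[E [E [E [T [F ! [F ! [F p]]]]] || [T [T [F q]] && [F s]]] || [T [T [T [F q]] && [F s]] && [F p]]]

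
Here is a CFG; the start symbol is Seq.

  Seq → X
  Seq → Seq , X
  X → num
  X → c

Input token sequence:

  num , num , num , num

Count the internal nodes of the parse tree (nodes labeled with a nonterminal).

8

[Seq [Seq [Seq [Seq [X num]] , [X num]] , [X num]] , [X num]]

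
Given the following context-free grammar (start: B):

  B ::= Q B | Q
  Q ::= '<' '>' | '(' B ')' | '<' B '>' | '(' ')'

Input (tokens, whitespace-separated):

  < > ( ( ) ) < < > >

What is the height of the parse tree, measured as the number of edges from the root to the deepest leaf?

[B [Q < >] [B [Q ( [B [Q ( )]] )] [B [Q < [B [Q < >]] >]]]]

6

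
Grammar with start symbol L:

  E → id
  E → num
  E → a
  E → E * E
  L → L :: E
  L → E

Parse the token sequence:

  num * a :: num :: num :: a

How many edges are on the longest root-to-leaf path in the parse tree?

[L [L [L [L [E [E num] * [E a]]] :: [E num]] :: [E num]] :: [E a]]

6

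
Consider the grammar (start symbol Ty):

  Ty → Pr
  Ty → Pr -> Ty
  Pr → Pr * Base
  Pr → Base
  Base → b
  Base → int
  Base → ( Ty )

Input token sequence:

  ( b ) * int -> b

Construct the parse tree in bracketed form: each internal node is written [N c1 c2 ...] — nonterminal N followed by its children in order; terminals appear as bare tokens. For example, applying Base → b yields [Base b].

[Ty [Pr [Pr [Base ( [Ty [Pr [Base b]]] )]] * [Base int]] -> [Ty [Pr [Base b]]]]

Ty
Pr -> Ty
Pr * Base -> Ty
Base * Base -> Ty
( Ty ) * Base -> Ty
( Pr ) * Base -> Ty
( Base ) * Base -> Ty
( b ) * Base -> Ty
( b ) * int -> Ty
( b ) * int -> Pr
( b ) * int -> Base
( b ) * int -> b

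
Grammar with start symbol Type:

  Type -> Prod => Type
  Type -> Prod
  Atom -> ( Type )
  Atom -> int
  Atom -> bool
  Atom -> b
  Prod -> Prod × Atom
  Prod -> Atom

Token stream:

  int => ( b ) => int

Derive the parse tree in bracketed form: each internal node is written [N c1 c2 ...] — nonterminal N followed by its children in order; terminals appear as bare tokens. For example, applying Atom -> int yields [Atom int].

Type
Prod => Type
Atom => Type
int => Type
int => Prod => Type
int => Atom => Type
int => ( Type ) => Type
int => ( Prod ) => Type
int => ( Atom ) => Type
int => ( b ) => Type
int => ( b ) => Prod
int => ( b ) => Atom
int => ( b ) => int

[Type [Prod [Atom int]] => [Type [Prod [Atom ( [Type [Prod [Atom b]]] )]] => [Type [Prod [Atom int]]]]]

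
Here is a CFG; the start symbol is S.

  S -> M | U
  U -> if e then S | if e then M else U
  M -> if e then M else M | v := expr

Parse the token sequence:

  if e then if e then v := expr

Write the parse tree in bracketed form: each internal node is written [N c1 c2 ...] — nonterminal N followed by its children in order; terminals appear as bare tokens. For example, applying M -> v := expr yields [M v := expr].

[S [U if e then [S [U if e then [S [M v := expr]]]]]]

S
U
if e then S
if e then U
if e then if e then S
if e then if e then M
if e then if e then v := expr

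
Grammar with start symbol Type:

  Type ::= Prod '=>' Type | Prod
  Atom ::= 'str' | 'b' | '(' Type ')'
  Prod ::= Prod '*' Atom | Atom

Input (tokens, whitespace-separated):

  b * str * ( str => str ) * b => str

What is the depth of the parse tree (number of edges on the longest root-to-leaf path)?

8

[Type [Prod [Prod [Prod [Prod [Atom b]] * [Atom str]] * [Atom ( [Type [Prod [Atom str]] => [Type [Prod [Atom str]]]] )]] * [Atom b]] => [Type [Prod [Atom str]]]]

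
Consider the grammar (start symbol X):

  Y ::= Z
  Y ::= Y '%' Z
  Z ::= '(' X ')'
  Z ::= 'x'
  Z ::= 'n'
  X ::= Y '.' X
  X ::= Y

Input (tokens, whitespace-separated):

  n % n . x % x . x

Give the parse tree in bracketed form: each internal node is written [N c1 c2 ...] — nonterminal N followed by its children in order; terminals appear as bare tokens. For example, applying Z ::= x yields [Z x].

X
Y . X
Y % Z . X
Z % Z . X
n % Z . X
n % n . X
n % n . Y . X
n % n . Y % Z . X
n % n . Z % Z . X
n % n . x % Z . X
n % n . x % x . X
n % n . x % x . Y
n % n . x % x . Z
n % n . x % x . x

[X [Y [Y [Z n]] % [Z n]] . [X [Y [Y [Z x]] % [Z x]] . [X [Y [Z x]]]]]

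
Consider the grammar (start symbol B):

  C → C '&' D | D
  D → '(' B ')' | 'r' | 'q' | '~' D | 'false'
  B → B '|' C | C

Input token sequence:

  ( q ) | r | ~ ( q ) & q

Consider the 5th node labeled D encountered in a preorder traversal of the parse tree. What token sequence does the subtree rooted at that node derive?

[B [B [B [C [D ( [B [C [D q]]] )]]] | [C [D r]]] | [C [C [D ~ [D ( [B [C [D q]]] )]]] & [D q]]]

( q )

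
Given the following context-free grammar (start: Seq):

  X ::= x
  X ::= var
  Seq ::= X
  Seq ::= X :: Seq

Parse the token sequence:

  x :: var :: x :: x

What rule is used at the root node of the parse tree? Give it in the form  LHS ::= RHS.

[Seq [X x] :: [Seq [X var] :: [Seq [X x] :: [Seq [X x]]]]]

Seq ::= X :: Seq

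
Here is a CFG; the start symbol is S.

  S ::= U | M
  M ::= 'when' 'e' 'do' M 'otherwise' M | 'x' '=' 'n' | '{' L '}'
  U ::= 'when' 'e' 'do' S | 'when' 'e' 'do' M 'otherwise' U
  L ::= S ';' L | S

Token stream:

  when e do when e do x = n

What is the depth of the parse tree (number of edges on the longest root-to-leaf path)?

6

[S [U when e do [S [U when e do [S [M x = n]]]]]]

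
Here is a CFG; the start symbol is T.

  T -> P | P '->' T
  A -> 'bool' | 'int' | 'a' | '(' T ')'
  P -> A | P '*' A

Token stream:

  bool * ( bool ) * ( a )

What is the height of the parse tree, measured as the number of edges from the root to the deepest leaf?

7

[T [P [P [P [A bool]] * [A ( [T [P [A bool]]] )]] * [A ( [T [P [A a]]] )]]]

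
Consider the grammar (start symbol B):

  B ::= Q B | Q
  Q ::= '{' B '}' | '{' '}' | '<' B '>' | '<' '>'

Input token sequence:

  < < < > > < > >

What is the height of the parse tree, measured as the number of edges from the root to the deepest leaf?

6

[B [Q < [B [Q < [B [Q < >]] >] [B [Q < >]]] >]]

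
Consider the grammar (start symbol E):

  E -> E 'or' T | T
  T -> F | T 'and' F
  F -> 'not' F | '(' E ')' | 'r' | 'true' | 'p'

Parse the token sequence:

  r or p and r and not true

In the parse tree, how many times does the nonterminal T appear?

4

[E [E [T [F r]]] or [T [T [T [F p]] and [F r]] and [F not [F true]]]]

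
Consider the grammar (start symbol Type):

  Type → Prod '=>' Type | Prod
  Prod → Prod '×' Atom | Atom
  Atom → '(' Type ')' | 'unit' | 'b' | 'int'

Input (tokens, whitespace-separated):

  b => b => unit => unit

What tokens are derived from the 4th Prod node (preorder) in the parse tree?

[Type [Prod [Atom b]] => [Type [Prod [Atom b]] => [Type [Prod [Atom unit]] => [Type [Prod [Atom unit]]]]]]

unit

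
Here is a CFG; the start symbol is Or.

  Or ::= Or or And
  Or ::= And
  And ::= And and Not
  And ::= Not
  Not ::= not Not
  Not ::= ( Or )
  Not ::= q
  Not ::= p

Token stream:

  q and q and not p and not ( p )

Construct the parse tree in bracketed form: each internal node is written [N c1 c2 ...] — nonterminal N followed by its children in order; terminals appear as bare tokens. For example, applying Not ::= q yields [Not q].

[Or [And [And [And [And [Not q]] and [Not q]] and [Not not [Not p]]] and [Not not [Not ( [Or [And [Not p]]] )]]]]

Or
And
And and Not
And and Not and Not
And and Not and Not and Not
Not and Not and Not and Not
q and Not and Not and Not
q and q and Not and Not
q and q and not Not and Not
q and q and not p and Not
q and q and not p and not Not
q and q and not p and not ( Or )
q and q and not p and not ( And )
q and q and not p and not ( Not )
q and q and not p and not ( p )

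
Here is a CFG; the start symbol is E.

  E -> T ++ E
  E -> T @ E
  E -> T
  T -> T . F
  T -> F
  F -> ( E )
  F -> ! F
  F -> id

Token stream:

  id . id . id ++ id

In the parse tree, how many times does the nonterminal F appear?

4

[E [T [T [T [F id]] . [F id]] . [F id]] ++ [E [T [F id]]]]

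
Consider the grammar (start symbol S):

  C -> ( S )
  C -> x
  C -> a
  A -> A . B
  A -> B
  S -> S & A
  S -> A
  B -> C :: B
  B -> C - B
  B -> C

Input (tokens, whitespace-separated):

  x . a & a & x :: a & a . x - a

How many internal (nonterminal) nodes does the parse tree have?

26

[S [S [S [S [A [A [B [C x]]] . [B [C a]]]] & [A [B [C a]]]] & [A [B [C x] :: [B [C a]]]]] & [A [A [B [C a]]] . [B [C x] - [B [C a]]]]]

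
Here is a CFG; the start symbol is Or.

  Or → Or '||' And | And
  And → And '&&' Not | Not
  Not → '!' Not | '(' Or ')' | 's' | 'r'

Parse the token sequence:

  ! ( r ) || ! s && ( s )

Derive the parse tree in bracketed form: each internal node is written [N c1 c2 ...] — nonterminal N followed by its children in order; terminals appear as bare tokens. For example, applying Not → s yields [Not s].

Or
Or || And
And || And
Not || And
! Not || And
! ( Or ) || And
! ( And ) || And
! ( Not ) || And
! ( r ) || And
! ( r ) || And && Not
! ( r ) || Not && Not
! ( r ) || ! Not && Not
! ( r ) || ! s && Not
! ( r ) || ! s && ( Or )
! ( r ) || ! s && ( And )
! ( r ) || ! s && ( Not )
! ( r ) || ! s && ( s )

[Or [Or [And [Not ! [Not ( [Or [And [Not r]]] )]]]] || [And [And [Not ! [Not s]]] && [Not ( [Or [And [Not s]]] )]]]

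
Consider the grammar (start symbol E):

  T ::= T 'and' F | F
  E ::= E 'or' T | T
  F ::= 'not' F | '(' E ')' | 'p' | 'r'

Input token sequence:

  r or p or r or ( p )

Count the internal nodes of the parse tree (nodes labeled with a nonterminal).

15

[E [E [E [E [T [F r]]] or [T [F p]]] or [T [F r]]] or [T [F ( [E [T [F p]]] )]]]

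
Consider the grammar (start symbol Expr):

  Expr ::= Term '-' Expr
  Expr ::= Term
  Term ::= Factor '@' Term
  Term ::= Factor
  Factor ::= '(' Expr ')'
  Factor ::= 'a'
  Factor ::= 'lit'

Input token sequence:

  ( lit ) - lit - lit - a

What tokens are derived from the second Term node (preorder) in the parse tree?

lit

[Expr [Term [Factor ( [Expr [Term [Factor lit]]] )]] - [Expr [Term [Factor lit]] - [Expr [Term [Factor lit]] - [Expr [Term [Factor a]]]]]]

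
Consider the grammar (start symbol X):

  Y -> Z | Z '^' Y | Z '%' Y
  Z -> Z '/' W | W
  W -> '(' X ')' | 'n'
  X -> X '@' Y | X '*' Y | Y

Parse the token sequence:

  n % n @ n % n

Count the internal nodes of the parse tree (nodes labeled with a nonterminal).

[X [X [Y [Z [W n]] % [Y [Z [W n]]]]] @ [Y [Z [W n]] % [Y [Z [W n]]]]]

14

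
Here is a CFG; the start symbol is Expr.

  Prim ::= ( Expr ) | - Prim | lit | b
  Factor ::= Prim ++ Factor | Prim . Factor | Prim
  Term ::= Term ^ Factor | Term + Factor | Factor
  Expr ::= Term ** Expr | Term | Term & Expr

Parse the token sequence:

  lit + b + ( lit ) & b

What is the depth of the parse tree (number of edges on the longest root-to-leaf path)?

8

[Expr [Term [Term [Term [Factor [Prim lit]]] + [Factor [Prim b]]] + [Factor [Prim ( [Expr [Term [Factor [Prim lit]]]] )]]] & [Expr [Term [Factor [Prim b]]]]]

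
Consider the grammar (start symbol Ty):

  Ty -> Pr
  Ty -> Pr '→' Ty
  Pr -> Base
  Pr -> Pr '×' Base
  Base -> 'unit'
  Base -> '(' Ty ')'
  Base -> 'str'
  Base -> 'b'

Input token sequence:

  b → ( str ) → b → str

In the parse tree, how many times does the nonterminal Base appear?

[Ty [Pr [Base b]] → [Ty [Pr [Base ( [Ty [Pr [Base str]]] )]] → [Ty [Pr [Base b]] → [Ty [Pr [Base str]]]]]]

5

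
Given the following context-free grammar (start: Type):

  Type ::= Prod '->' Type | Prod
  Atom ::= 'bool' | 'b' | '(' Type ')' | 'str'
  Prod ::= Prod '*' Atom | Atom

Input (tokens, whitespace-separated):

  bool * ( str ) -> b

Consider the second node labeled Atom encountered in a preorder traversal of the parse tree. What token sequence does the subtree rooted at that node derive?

[Type [Prod [Prod [Atom bool]] * [Atom ( [Type [Prod [Atom str]]] )]] -> [Type [Prod [Atom b]]]]

( str )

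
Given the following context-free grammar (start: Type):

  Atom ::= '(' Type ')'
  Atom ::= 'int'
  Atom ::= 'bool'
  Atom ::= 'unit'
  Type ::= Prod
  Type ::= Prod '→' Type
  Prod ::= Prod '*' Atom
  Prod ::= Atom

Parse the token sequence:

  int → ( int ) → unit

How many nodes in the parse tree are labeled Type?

[Type [Prod [Atom int]] → [Type [Prod [Atom ( [Type [Prod [Atom int]]] )]] → [Type [Prod [Atom unit]]]]]

4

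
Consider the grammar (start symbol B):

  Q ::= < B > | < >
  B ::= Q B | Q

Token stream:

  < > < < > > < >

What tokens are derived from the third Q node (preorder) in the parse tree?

[B [Q < >] [B [Q < [B [Q < >]] >] [B [Q < >]]]]

< >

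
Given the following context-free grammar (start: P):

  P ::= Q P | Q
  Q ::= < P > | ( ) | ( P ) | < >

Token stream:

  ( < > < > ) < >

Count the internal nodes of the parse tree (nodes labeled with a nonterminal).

8

[P [Q ( [P [Q < >] [P [Q < >]]] )] [P [Q < >]]]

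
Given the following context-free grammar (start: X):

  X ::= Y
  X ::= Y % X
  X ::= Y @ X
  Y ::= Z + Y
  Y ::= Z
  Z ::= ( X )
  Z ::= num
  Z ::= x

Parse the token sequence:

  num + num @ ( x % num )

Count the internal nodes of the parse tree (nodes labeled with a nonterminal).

14

[X [Y [Z num] + [Y [Z num]]] @ [X [Y [Z ( [X [Y [Z x]] % [X [Y [Z num]]]] )]]]]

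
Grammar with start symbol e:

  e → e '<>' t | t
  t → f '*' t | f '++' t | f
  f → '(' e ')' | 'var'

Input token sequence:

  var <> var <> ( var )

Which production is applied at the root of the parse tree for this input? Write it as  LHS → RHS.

e → e '<>' t

[e [e [e [t [f var]]] <> [t [f var]]] <> [t [f ( [e [t [f var]]] )]]]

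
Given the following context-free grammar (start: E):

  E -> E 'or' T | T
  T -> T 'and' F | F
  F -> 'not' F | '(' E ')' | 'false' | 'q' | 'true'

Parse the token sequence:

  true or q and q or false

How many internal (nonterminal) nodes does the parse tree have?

11

[E [E [E [T [F true]]] or [T [T [F q]] and [F q]]] or [T [F false]]]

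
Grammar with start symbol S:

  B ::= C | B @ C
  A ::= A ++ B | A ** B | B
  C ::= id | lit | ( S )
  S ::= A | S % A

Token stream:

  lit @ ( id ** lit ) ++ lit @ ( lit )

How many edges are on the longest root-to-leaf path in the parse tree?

10

[S [A [A [B [B [C lit]] @ [C ( [S [A [A [B [C id]]] ** [B [C lit]]]] )]]] ++ [B [B [C lit]] @ [C ( [S [A [B [C lit]]]] )]]]]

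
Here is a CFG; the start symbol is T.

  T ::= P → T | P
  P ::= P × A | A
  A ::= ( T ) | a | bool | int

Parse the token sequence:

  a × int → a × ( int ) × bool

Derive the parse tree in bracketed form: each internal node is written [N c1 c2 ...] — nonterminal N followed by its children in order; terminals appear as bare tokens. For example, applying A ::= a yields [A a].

T
P → T
P × A → T
A × A → T
a × A → T
a × int → T
a × int → P
a × int → P × A
a × int → P × A × A
a × int → A × A × A
a × int → a × A × A
a × int → a × ( T ) × A
a × int → a × ( P ) × A
a × int → a × ( A ) × A
a × int → a × ( int ) × A
a × int → a × ( int ) × bool

[T [P [P [A a]] × [A int]] → [T [P [P [P [A a]] × [A ( [T [P [A int]]] )]] × [A bool]]]]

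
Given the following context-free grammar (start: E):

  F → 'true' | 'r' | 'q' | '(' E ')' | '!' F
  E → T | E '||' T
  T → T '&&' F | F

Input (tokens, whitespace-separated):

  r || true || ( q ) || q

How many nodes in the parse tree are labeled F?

5

[E [E [E [E [T [F r]]] || [T [F true]]] || [T [F ( [E [T [F q]]] )]]] || [T [F q]]]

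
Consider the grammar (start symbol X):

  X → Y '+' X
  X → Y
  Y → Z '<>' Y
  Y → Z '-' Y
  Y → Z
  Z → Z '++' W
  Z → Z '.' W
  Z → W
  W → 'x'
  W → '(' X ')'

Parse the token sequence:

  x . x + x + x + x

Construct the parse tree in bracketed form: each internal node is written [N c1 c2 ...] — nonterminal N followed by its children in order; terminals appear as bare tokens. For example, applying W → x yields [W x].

[X [Y [Z [Z [W x]] . [W x]]] + [X [Y [Z [W x]]] + [X [Y [Z [W x]]] + [X [Y [Z [W x]]]]]]]

X
Y + X
Z + X
Z . W + X
W . W + X
x . W + X
x . x + X
x . x + Y + X
x . x + Z + X
x . x + W + X
x . x + x + X
x . x + x + Y + X
x . x + x + Z + X
x . x + x + W + X
x . x + x + x + X
x . x + x + x + Y
x . x + x + x + Z
x . x + x + x + W
x . x + x + x + x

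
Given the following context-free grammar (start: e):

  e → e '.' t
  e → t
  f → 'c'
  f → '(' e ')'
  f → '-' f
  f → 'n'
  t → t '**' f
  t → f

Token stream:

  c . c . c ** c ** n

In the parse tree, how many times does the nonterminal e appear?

3

[e [e [e [t [f c]]] . [t [f c]]] . [t [t [t [f c]] ** [f c]] ** [f n]]]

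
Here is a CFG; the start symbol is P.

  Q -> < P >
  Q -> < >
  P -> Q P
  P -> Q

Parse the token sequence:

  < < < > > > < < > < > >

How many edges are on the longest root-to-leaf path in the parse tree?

6

[P [Q < [P [Q < [P [Q < >]] >]] >] [P [Q < [P [Q < >] [P [Q < >]]] >]]]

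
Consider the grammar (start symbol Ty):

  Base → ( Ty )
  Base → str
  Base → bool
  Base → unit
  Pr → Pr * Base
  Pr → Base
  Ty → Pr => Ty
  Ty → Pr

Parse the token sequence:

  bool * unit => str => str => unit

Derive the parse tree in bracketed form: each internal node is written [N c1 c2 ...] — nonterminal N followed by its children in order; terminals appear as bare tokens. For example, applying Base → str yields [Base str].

Ty
Pr => Ty
Pr * Base => Ty
Base * Base => Ty
bool * Base => Ty
bool * unit => Ty
bool * unit => Pr => Ty
bool * unit => Base => Ty
bool * unit => str => Ty
bool * unit => str => Pr => Ty
bool * unit => str => Base => Ty
bool * unit => str => str => Ty
bool * unit => str => str => Pr
bool * unit => str => str => Base
bool * unit => str => str => unit

[Ty [Pr [Pr [Base bool]] * [Base unit]] => [Ty [Pr [Base str]] => [Ty [Pr [Base str]] => [Ty [Pr [Base unit]]]]]]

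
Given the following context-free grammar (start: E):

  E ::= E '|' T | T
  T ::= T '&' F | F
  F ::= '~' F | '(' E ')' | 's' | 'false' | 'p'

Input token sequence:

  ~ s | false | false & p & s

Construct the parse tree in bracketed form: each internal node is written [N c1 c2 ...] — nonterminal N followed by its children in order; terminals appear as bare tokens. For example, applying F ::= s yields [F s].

E
E | T
E | T | T
T | T | T
F | T | T
~ F | T | T
~ s | T | T
~ s | F | T
~ s | false | T
~ s | false | T & F
~ s | false | T & F & F
~ s | false | F & F & F
~ s | false | false & F & F
~ s | false | false & p & F
~ s | false | false & p & s

[E [E [E [T [F ~ [F s]]]] | [T [F false]]] | [T [T [T [F false]] & [F p]] & [F s]]]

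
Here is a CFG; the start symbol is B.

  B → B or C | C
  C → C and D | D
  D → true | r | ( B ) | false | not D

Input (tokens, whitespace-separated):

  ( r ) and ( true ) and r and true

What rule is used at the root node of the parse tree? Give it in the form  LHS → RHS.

[B [C [C [C [C [D ( [B [C [D r]]] )]] and [D ( [B [C [D true]]] )]] and [D r]] and [D true]]]

B → C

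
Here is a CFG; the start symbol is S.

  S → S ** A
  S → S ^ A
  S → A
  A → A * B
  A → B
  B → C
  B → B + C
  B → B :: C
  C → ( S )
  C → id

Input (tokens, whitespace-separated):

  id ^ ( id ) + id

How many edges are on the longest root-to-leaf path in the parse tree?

[S [S [A [B [C id]]]] ^ [A [B [B [C ( [S [A [B [C id]]]] )]] + [C id]]]]

9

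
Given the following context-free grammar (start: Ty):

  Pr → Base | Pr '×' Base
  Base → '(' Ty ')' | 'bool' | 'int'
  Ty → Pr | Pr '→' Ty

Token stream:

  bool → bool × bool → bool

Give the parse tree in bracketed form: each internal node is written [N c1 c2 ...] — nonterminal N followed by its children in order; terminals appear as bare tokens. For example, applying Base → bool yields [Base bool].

Ty
Pr → Ty
Base → Ty
bool → Ty
bool → Pr → Ty
bool → Pr × Base → Ty
bool → Base × Base → Ty
bool → bool × Base → Ty
bool → bool × bool → Ty
bool → bool × bool → Pr
bool → bool × bool → Base
bool → bool × bool → bool

[Ty [Pr [Base bool]] → [Ty [Pr [Pr [Base bool]] × [Base bool]] → [Ty [Pr [Base bool]]]]]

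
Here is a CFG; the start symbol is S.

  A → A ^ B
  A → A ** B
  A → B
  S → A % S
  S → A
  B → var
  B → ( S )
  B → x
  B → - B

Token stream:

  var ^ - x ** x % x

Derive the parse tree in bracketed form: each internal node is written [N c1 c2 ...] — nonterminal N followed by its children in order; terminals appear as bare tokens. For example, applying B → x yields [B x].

[S [A [A [A [B var]] ^ [B - [B x]]] ** [B x]] % [S [A [B x]]]]

S
A % S
A ** B % S
A ^ B ** B % S
B ^ B ** B % S
var ^ B ** B % S
var ^ - B ** B % S
var ^ - x ** B % S
var ^ - x ** x % S
var ^ - x ** x % A
var ^ - x ** x % B
var ^ - x ** x % x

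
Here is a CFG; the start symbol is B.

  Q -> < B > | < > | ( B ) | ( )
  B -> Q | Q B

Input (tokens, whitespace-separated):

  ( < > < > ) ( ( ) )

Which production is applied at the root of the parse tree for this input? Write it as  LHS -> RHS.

B -> Q B

[B [Q ( [B [Q < >] [B [Q < >]]] )] [B [Q ( [B [Q ( )]] )]]]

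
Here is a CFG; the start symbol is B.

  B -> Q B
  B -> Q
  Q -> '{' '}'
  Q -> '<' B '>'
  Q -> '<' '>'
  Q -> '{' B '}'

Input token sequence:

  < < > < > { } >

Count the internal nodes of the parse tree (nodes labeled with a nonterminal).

[B [Q < [B [Q < >] [B [Q < >] [B [Q { }]]]] >]]

8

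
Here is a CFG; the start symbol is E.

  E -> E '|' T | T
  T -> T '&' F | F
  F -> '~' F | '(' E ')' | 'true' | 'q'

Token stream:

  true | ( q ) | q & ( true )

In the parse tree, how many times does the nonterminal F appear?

6

[E [E [E [T [F true]]] | [T [F ( [E [T [F q]]] )]]] | [T [T [F q]] & [F ( [E [T [F true]]] )]]]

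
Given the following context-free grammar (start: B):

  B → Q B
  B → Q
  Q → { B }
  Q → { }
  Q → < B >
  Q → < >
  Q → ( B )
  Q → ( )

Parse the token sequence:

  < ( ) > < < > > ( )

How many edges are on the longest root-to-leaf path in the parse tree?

[B [Q < [B [Q ( )]] >] [B [Q < [B [Q < >]] >] [B [Q ( )]]]]

5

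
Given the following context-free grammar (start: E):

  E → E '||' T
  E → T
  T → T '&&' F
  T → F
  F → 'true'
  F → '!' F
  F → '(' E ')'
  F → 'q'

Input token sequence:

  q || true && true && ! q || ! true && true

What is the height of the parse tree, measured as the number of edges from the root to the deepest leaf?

[E [E [E [T [F q]]] || [T [T [T [F true]] && [F true]] && [F ! [F q]]]] || [T [T [F ! [F true]]] && [F true]]]

6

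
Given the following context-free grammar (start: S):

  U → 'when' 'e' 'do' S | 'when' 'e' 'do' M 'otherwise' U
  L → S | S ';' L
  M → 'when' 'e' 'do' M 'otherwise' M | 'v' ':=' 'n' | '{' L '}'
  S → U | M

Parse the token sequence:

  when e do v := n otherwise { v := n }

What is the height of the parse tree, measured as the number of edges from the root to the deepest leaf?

[S [M when e do [M v := n] otherwise [M { [L [S [M v := n]]] }]]]

6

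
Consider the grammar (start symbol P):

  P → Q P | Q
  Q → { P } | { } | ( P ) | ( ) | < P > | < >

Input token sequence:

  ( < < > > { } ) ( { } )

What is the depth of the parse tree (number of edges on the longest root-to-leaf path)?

6

[P [Q ( [P [Q < [P [Q < >]] >] [P [Q { }]]] )] [P [Q ( [P [Q { }]] )]]]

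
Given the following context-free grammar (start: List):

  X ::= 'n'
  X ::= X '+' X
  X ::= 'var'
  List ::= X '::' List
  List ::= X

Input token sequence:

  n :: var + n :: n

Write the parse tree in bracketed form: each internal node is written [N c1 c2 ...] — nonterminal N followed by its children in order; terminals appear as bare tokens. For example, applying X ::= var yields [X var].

[List [X n] :: [List [X [X var] + [X n]] :: [List [X n]]]]

List
X :: List
n :: List
n :: X :: List
n :: X + X :: List
n :: var + X :: List
n :: var + n :: List
n :: var + n :: X
n :: var + n :: n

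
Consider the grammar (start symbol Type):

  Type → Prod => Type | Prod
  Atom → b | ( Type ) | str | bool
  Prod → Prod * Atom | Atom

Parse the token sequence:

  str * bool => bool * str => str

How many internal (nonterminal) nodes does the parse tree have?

13

[Type [Prod [Prod [Atom str]] * [Atom bool]] => [Type [Prod [Prod [Atom bool]] * [Atom str]] => [Type [Prod [Atom str]]]]]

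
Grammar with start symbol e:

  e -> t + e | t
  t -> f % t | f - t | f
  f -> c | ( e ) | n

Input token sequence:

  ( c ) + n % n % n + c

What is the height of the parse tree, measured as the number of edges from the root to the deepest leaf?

6

[e [t [f ( [e [t [f c]]] )]] + [e [t [f n] % [t [f n] % [t [f n]]]] + [e [t [f c]]]]]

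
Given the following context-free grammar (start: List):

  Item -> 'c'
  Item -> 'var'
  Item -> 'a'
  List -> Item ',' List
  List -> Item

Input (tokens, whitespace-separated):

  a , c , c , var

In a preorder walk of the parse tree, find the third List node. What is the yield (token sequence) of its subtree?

c , var

[List [Item a] , [List [Item c] , [List [Item c] , [List [Item var]]]]]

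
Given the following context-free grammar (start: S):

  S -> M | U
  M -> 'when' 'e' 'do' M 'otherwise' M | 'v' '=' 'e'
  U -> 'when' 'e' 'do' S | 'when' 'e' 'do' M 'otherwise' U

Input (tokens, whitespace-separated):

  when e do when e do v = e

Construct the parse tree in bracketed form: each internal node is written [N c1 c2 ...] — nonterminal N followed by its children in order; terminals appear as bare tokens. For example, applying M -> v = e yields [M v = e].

[S [U when e do [S [U when e do [S [M v = e]]]]]]

S
U
when e do S
when e do U
when e do when e do S
when e do when e do M
when e do when e do v = e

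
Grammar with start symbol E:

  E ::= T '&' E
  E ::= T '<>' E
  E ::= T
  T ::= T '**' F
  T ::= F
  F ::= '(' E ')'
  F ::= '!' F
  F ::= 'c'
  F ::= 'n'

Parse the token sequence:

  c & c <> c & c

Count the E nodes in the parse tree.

4

[E [T [F c]] & [E [T [F c]] <> [E [T [F c]] & [E [T [F c]]]]]]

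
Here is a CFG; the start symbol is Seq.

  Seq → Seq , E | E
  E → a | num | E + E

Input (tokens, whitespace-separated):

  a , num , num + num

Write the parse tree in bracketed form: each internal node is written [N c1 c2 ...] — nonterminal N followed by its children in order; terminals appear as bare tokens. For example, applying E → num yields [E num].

[Seq [Seq [Seq [E a]] , [E num]] , [E [E num] + [E num]]]

Seq
Seq , E
Seq , E , E
E , E , E
a , E , E
a , num , E
a , num , E + E
a , num , num + E
a , num , num + num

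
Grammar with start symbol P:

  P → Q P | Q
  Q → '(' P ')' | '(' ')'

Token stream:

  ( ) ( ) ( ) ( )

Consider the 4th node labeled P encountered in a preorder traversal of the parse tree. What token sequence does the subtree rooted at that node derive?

( )

[P [Q ( )] [P [Q ( )] [P [Q ( )] [P [Q ( )]]]]]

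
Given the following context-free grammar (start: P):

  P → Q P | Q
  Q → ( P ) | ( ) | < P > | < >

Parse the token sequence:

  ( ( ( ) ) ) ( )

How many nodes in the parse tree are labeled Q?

4

[P [Q ( [P [Q ( [P [Q ( )]] )]] )] [P [Q ( )]]]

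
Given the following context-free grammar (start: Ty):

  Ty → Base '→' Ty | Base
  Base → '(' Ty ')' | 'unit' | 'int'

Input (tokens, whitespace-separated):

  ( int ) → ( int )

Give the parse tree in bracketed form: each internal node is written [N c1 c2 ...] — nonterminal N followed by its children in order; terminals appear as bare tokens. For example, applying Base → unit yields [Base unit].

Ty
Base → Ty
( Ty ) → Ty
( Base ) → Ty
( int ) → Ty
( int ) → Base
( int ) → ( Ty )
( int ) → ( Base )
( int ) → ( int )

[Ty [Base ( [Ty [Base int]] )] → [Ty [Base ( [Ty [Base int]] )]]]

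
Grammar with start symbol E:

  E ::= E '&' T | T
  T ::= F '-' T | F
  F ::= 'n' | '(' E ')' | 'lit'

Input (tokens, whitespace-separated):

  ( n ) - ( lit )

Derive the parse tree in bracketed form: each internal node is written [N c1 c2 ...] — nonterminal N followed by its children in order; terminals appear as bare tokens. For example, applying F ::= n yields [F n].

[E [T [F ( [E [T [F n]]] )] - [T [F ( [E [T [F lit]]] )]]]]

E
T
F - T
( E ) - T
( T ) - T
( F ) - T
( n ) - T
( n ) - F
( n ) - ( E )
( n ) - ( T )
( n ) - ( F )
( n ) - ( lit )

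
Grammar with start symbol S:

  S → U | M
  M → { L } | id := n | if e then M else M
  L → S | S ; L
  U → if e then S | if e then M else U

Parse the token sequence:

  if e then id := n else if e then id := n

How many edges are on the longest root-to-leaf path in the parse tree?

[S [U if e then [M id := n] else [U if e then [S [M id := n]]]]]

5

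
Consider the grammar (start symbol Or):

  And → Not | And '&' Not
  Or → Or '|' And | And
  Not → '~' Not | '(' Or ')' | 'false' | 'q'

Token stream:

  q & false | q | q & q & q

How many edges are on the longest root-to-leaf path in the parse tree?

[Or [Or [Or [And [And [Not q]] & [Not false]]] | [And [Not q]]] | [And [And [And [Not q]] & [Not q]] & [Not q]]]

6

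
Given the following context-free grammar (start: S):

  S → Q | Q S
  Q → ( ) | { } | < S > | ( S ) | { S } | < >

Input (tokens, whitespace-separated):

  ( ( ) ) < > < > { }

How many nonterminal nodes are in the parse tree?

10

[S [Q ( [S [Q ( )]] )] [S [Q < >] [S [Q < >] [S [Q { }]]]]]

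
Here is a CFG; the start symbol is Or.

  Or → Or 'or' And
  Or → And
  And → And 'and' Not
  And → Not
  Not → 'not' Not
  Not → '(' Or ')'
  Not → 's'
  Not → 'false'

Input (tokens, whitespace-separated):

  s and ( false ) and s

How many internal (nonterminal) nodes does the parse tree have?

10

[Or [And [And [And [Not s]] and [Not ( [Or [And [Not false]]] )]] and [Not s]]]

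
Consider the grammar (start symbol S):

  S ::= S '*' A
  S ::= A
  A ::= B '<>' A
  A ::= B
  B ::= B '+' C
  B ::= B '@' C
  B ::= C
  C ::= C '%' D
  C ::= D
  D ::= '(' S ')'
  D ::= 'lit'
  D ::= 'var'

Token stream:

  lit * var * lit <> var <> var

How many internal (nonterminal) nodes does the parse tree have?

23

[S [S [S [A [B [C [D lit]]]]] * [A [B [C [D var]]]]] * [A [B [C [D lit]]] <> [A [B [C [D var]]] <> [A [B [C [D var]]]]]]]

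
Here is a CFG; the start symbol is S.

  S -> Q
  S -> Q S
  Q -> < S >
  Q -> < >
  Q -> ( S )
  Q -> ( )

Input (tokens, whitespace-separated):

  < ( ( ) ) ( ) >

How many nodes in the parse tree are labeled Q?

[S [Q < [S [Q ( [S [Q ( )]] )] [S [Q ( )]]] >]]

4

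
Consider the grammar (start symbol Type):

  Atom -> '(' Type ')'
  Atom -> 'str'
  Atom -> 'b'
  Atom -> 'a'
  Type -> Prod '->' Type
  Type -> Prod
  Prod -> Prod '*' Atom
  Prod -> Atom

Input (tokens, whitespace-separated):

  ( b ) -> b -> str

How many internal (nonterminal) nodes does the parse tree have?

[Type [Prod [Atom ( [Type [Prod [Atom b]]] )]] -> [Type [Prod [Atom b]] -> [Type [Prod [Atom str]]]]]

12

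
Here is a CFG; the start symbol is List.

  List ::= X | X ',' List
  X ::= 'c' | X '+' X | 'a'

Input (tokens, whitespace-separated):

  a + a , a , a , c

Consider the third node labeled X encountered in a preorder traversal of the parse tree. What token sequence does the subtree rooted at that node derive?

[List [X [X a] + [X a]] , [List [X a] , [List [X a] , [List [X c]]]]]

a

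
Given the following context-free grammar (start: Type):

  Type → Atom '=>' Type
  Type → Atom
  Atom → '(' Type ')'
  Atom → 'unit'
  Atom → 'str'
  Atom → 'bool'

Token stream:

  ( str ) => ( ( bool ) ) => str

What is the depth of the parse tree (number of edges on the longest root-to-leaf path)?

7

[Type [Atom ( [Type [Atom str]] )] => [Type [Atom ( [Type [Atom ( [Type [Atom bool]] )]] )] => [Type [Atom str]]]]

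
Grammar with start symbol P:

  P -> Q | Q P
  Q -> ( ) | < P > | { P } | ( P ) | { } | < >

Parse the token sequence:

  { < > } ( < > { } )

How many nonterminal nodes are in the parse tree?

[P [Q { [P [Q < >]] }] [P [Q ( [P [Q < >] [P [Q { }]]] )]]]

10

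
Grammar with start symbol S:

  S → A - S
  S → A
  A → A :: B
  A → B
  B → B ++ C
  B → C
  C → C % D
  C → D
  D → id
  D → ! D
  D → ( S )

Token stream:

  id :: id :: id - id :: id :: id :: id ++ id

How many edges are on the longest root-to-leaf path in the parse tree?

9

[S [A [A [A [B [C [D id]]]] :: [B [C [D id]]]] :: [B [C [D id]]]] - [S [A [A [A [A [B [C [D id]]]] :: [B [C [D id]]]] :: [B [C [D id]]]] :: [B [B [C [D id]]] ++ [C [D id]]]]]]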